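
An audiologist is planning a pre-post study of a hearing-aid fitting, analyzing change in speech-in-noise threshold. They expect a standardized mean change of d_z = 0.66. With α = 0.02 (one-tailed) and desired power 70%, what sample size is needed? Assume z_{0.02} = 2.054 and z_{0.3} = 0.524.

For a paired (one-sample on differences) test: n = ((z_{α} + z_β) / d)².
z_{α} + z_β = 2.054 + 0.524 = 2.578.
n = (2.578 / 0.66)² = 3.906² = 15.26.
Round up.

n = 16 pairs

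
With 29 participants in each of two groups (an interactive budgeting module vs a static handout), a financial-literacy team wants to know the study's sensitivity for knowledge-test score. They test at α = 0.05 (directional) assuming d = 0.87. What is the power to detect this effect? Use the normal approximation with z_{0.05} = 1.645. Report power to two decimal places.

power ≈ 0.95

For two equal groups, power = Φ(d·√(n/2) − z_{α}).
d·√(n/2) = 0.87 × √(29/2) = 0.87 × 3.808 = 3.313.
z_β = 3.313 − 1.645 = 1.668.
Power = Φ(1.668) = 0.952.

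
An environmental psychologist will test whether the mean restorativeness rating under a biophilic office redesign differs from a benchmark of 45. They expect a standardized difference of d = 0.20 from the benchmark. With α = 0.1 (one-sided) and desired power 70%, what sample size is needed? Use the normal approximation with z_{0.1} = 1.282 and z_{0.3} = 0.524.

n = 82

For a one-sample test: n = ((z_{α} + z_β) / d)².
z_{α} + z_β = 1.282 + 0.524 = 1.806.
n = (1.806 / 0.20)² = 9.030² = 81.54.
Round up.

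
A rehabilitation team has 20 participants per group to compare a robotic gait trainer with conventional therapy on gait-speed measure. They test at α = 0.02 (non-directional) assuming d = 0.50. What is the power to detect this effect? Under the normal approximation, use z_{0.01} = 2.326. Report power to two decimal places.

power ≈ 0.23

For two equal groups, power = Φ(d·√(n/2) − z_{α/2}).
d·√(n/2) = 0.50 × √(20/2) = 0.50 × 3.162 = 1.581.
z_β = 1.581 − 2.326 = -0.745.
Power = Φ(-0.745) = 0.228.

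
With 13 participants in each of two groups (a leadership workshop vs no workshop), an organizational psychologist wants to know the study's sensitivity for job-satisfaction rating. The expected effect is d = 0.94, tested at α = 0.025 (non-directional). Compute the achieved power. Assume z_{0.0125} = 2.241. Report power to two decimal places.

power ≈ 0.56

For two equal groups, power = Φ(d·√(n/2) − z_{α/2}).
d·√(n/2) = 0.94 × √(13/2) = 0.94 × 2.550 = 2.397.
z_β = 2.397 − 2.241 = 0.156.
Power = Φ(0.156) = 0.562.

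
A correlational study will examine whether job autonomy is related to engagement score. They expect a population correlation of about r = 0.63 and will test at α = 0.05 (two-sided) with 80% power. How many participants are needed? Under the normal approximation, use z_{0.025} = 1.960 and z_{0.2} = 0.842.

n = 18

Fisher's z: C = ½·ln((1+r)/(1−r)) = ½·ln(4.4054) = 0.7414.
n = ((z_{α/2} + z_β)/C)² + 3.
(1.960 + 0.842) / 0.7414 = 2.802 / 0.7414 = 3.779.
n = 3.779² + 3 = 14.28 + 3 = 17.3.
Round up.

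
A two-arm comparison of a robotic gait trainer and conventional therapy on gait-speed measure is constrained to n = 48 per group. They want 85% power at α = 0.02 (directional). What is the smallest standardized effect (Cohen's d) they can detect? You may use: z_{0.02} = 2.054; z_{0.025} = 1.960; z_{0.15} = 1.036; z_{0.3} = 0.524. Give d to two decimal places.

For two independent groups of n = 48 each: d_min = (z_{α} + z_β)·√(2/n).
z-sum = 2.054 + 1.036 = 3.090.
d_min = 3.090 × √(2/48) = 3.090 × 0.2041 = 0.631.

d_min ≈ 0.63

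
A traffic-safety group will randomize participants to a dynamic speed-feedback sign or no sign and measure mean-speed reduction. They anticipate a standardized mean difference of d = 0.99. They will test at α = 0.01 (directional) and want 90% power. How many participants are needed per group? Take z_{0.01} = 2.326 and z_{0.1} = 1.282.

n = 27 per group

For two independent groups with equal n: n = 2·((z_{α} + z_β) / d)².
z_{α} + z_β = 2.326 + 1.282 = 3.608.
n = 2 × (3.608 / 0.99)² = 2 × 3.644² = 2 × 13.28 = 26.6.
Round up to the next whole participant.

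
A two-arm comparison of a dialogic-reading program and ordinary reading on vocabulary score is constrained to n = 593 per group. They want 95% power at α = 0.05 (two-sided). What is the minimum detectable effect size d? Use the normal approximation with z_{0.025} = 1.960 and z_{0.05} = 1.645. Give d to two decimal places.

d_min ≈ 0.21

For two independent groups of n = 593 each: d_min = (z_{α/2} + z_β)·√(2/n).
z-sum = 1.960 + 1.645 = 3.605.
d_min = 3.605 × √(2/593) = 3.605 × 0.0581 = 0.209.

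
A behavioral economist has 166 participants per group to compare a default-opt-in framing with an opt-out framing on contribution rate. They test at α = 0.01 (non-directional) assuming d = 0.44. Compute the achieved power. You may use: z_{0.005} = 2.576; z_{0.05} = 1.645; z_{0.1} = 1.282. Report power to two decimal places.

power ≈ 0.92

For two equal groups, power = Φ(d·√(n/2) − z_{α/2}).
d·√(n/2) = 0.44 × √(166/2) = 0.44 × 9.110 = 4.009.
z_β = 4.009 − 2.576 = 1.433.
Power = Φ(1.433) = 0.924.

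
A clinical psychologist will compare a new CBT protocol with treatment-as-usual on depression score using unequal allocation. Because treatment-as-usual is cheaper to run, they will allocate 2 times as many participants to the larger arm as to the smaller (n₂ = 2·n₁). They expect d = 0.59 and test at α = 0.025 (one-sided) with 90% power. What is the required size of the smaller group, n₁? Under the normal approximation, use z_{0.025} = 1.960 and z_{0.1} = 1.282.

With allocation ratio k = n₂/n₁ = 2, Var(x̄₁−x̄₂) = σ²(1/n₁ + 1/(k·n₁)) = σ²·(k+1)/(k·n₁).
So n₁ = (1 + 1/k)·((z_{α} + z_β)/d)² = 1.500 × (3.242/0.59)².
n₁ = 1.500 × 30.19 = 45.3.
Round up: n₁ = 46, giving n₂ = 2 × 46 = 92.

n₁ = 46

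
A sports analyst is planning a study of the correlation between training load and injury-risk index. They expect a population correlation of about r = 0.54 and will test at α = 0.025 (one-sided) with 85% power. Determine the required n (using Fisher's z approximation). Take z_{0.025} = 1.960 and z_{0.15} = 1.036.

Fisher's z: C = ½·ln((1+r)/(1−r)) = ½·ln(3.3478) = 0.6042.
n = ((z_{α} + z_β)/C)² + 3.
(1.960 + 1.036) / 0.6042 = 2.996 / 0.6042 = 4.959.
n = 4.959² + 3 = 24.59 + 3 = 27.6.
Round up.

n = 28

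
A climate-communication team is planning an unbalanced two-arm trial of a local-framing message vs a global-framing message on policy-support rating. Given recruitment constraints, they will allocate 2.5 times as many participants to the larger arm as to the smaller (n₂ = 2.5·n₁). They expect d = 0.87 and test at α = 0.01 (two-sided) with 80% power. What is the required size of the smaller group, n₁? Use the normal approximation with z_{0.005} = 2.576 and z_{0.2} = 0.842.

With allocation ratio k = n₂/n₁ = 2.5, Var(x̄₁−x̄₂) = σ²(1/n₁ + 1/(k·n₁)) = σ²·(k+1)/(k·n₁).
So n₁ = (1 + 1/k)·((z_{α/2} + z_β)/d)² = 1.400 × (3.418/0.87)².
n₁ = 1.400 × 15.43 = 21.6.
Round up: n₁ = 22, giving n₂ = 2.5 × 22 = 55.

n₁ = 22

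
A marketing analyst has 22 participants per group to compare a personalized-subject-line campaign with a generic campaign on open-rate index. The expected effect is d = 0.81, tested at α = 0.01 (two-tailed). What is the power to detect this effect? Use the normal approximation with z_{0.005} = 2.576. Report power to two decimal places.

power ≈ 0.54

For two equal groups, power = Φ(d·√(n/2) − z_{α/2}).
d·√(n/2) = 0.81 × √(22/2) = 0.81 × 3.317 = 2.686.
z_β = 2.686 − 2.576 = 0.110.
Power = Φ(0.110) = 0.544.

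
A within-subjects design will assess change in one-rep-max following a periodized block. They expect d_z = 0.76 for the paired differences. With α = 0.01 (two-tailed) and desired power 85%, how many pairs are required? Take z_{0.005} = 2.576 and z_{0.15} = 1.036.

For a paired (one-sample on differences) test: n = ((z_{α/2} + z_β) / d)².
z_{α/2} + z_β = 2.576 + 1.036 = 3.612.
n = (3.612 / 0.76)² = 4.753² = 22.59.
Round up.

n = 23 pairs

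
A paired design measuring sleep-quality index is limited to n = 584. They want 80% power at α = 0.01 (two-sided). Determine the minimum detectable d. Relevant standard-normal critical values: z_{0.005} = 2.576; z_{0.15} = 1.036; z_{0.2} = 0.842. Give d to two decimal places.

d_min ≈ 0.14

For a single sample (or paired design) of n = 584: d_min = (z_{α/2} + z_β)/√n.
z-sum = 2.576 + 0.842 = 3.418.
d_min = 3.418 / √584 = 3.418 / 24.166 = 0.141.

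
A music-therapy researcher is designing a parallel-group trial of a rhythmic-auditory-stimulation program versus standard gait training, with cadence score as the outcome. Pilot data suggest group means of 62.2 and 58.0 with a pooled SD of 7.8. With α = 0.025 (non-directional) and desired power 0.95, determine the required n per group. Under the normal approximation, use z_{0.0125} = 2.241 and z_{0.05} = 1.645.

Cohen's d = |M₁ − M₂| / SD_pooled = |62.2 − 58.0| / 7.8 = 4.2 / 7.8 = 0.538.
For two independent groups with equal n: n = 2·((z_{α/2} + z_β) / d)².
z_{α/2} + z_β = 2.241 + 1.645 = 3.886.
n = 2 × (3.886 / 0.538)² = 2 × 7.223² = 2 × 52.17 = 104.3.
Round up to the next whole participant.

n = 105 per group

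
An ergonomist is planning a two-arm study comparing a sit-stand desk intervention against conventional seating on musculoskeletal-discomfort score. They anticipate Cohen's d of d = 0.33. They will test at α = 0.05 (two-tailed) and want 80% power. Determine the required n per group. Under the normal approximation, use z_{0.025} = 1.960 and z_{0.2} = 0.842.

For two independent groups with equal n: n = 2·((z_{α/2} + z_β) / d)².
z_{α/2} + z_β = 1.960 + 0.842 = 2.802.
n = 2 × (2.802 / 0.33)² = 2 × 8.491² = 2 × 72.10 = 144.2.
Round up to the next whole participant.

n = 145 per group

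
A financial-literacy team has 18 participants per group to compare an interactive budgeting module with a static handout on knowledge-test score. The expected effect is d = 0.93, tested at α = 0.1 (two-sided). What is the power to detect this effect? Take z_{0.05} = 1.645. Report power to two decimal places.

power ≈ 0.87

For two equal groups, power = Φ(d·√(n/2) − z_{α/2}).
d·√(n/2) = 0.93 × √(18/2) = 0.93 × 3.000 = 2.790.
z_β = 2.790 − 1.645 = 1.145.
Power = Φ(1.145) = 0.874.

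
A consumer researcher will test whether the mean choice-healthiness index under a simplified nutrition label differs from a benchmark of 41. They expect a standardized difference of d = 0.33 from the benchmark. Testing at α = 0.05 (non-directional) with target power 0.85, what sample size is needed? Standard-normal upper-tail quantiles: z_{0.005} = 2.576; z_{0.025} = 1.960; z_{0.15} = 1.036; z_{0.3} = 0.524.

For a one-sample test: n = ((z_{α/2} + z_β) / d)².
z_{α/2} + z_β = 1.960 + 1.036 = 2.996.
n = (2.996 / 0.33)² = 9.079² = 82.42.
Round up.

n = 83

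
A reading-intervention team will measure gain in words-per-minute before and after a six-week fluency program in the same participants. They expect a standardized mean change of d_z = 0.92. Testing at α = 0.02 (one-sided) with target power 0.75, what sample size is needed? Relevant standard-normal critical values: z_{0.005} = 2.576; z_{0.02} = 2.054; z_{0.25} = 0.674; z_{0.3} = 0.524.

For a paired (one-sample on differences) test: n = ((z_{α} + z_β) / d)².
z_{α} + z_β = 2.054 + 0.674 = 2.728.
n = (2.728 / 0.92)² = 2.965² = 8.79.
Round up.

n = 9 pairs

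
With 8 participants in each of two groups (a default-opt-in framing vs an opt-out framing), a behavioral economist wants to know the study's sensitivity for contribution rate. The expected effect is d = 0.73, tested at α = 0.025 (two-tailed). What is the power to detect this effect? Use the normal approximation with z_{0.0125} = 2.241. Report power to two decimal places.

power ≈ 0.22

For two equal groups, power = Φ(d·√(n/2) − z_{α/2}).
d·√(n/2) = 0.73 × √(8/2) = 0.73 × 2.000 = 1.460.
z_β = 1.460 − 2.241 = -0.781.
Power = Φ(-0.781) = 0.217.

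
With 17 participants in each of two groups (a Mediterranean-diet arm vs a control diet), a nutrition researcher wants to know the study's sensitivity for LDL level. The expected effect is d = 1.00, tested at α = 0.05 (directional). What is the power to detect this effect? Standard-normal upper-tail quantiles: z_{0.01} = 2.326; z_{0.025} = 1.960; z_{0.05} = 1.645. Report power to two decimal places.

For two equal groups, power = Φ(d·√(n/2) − z_{α}).
d·√(n/2) = 1.00 × √(17/2) = 1.00 × 2.915 = 2.915.
z_β = 2.915 − 1.645 = 1.270.
Power = Φ(1.270) = 0.898.

power ≈ 0.90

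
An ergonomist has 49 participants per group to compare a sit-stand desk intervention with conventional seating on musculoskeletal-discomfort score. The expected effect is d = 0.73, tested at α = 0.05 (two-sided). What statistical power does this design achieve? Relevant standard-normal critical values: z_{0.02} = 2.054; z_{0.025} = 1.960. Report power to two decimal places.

For two equal groups, power = Φ(d·√(n/2) − z_{α/2}).
d·√(n/2) = 0.73 × √(49/2) = 0.73 × 4.950 = 3.613.
z_β = 3.613 − 1.960 = 1.653.
Power = Φ(1.653) = 0.951.

power ≈ 0.95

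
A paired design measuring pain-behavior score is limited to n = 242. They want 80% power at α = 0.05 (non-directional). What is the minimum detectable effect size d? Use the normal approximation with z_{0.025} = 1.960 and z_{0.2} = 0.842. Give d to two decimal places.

For a single sample (or paired design) of n = 242: d_min = (z_{α/2} + z_β)/√n.
z-sum = 1.960 + 0.842 = 2.802.
d_min = 2.802 / √242 = 2.802 / 15.556 = 0.180.

d_min ≈ 0.18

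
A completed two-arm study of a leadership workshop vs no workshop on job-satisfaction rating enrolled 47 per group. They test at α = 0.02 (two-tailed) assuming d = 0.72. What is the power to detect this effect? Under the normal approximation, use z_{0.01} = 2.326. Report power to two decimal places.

For two equal groups, power = Φ(d·√(n/2) − z_{α/2}).
d·√(n/2) = 0.72 × √(47/2) = 0.72 × 4.848 = 3.490.
z_β = 3.490 − 2.326 = 1.164.
Power = Φ(1.164) = 0.878.

power ≈ 0.88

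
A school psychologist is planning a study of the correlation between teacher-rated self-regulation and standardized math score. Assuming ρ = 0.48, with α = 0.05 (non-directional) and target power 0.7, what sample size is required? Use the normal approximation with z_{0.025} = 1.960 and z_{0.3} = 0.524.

Fisher's z: C = ½·ln((1+r)/(1−r)) = ½·ln(2.8462) = 0.5230.
n = ((z_{α/2} + z_β)/C)² + 3.
(1.960 + 0.524) / 0.5230 = 2.484 / 0.5230 = 4.750.
n = 4.750² + 3 = 22.56 + 3 = 25.6.
Round up.

n = 26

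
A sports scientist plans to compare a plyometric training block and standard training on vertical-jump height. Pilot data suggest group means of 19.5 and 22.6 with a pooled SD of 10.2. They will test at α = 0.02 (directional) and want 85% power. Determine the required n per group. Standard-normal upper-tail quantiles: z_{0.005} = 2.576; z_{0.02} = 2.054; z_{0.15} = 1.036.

n = 207 per group

Cohen's d = |M₁ − M₂| / SD_pooled = |19.5 − 22.6| / 10.2 = 3.1 / 10.2 = 0.304.
For two independent groups with equal n: n = 2·((z_{α} + z_β) / d)².
z_{α} + z_β = 2.054 + 1.036 = 3.090.
n = 2 × (3.090 / 0.304)² = 2 × 10.164² = 2 × 103.32 = 206.6.
Round up to the next whole participant.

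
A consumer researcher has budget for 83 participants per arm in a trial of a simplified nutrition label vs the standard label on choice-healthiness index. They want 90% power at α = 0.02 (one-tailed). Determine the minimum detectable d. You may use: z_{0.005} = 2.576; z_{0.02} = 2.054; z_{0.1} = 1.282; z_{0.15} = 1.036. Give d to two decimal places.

For two independent groups of n = 83 each: d_min = (z_{α} + z_β)·√(2/n).
z-sum = 2.054 + 1.282 = 3.336.
d_min = 3.336 × √(2/83) = 3.336 × 0.1552 = 0.518.

d_min ≈ 0.52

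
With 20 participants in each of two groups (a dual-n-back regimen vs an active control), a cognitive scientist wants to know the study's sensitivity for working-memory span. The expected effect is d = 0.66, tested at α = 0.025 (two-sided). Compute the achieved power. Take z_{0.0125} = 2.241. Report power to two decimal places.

For two equal groups, power = Φ(d·√(n/2) − z_{α/2}).
d·√(n/2) = 0.66 × √(20/2) = 0.66 × 3.162 = 2.087.
z_β = 2.087 − 2.241 = -0.154.
Power = Φ(-0.154) = 0.439.

power ≈ 0.44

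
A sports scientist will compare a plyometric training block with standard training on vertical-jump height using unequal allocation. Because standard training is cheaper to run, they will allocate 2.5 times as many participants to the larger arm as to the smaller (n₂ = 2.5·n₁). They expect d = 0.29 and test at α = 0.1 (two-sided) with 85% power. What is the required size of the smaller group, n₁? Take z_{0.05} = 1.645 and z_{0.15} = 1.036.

With allocation ratio k = n₂/n₁ = 2.5, Var(x̄₁−x̄₂) = σ²(1/n₁ + 1/(k·n₁)) = σ²·(k+1)/(k·n₁).
So n₁ = (1 + 1/k)·((z_{α/2} + z_β)/d)² = 1.400 × (2.681/0.29)².
n₁ = 1.400 × 85.47 = 119.7.
Round up: n₁ = 120, giving n₂ = 2.5 × 120 = 300.

n₁ = 120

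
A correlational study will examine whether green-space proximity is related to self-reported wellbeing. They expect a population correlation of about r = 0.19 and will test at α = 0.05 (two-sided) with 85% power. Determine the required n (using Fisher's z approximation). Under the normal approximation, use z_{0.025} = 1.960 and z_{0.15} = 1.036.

Fisher's z: C = ½·ln((1+r)/(1−r)) = ½·ln(1.4691) = 0.1923.
n = ((z_{α/2} + z_β)/C)² + 3.
(1.960 + 1.036) / 0.1923 = 2.996 / 0.1923 = 15.580.
n = 15.580² + 3 = 242.73 + 3 = 245.7.
Round up.

n = 246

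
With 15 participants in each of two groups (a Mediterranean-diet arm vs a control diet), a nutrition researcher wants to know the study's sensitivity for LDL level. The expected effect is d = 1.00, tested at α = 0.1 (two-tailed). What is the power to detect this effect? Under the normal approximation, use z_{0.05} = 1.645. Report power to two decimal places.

For two equal groups, power = Φ(d·√(n/2) − z_{α/2}).
d·√(n/2) = 1.00 × √(15/2) = 1.00 × 2.739 = 2.739.
z_β = 2.739 − 1.645 = 1.094.
Power = Φ(1.094) = 0.863.

power ≈ 0.86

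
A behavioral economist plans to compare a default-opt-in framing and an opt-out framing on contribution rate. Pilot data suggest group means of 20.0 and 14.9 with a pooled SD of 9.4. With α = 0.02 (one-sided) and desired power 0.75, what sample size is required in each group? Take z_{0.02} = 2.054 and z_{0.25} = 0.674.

Cohen's d = |M₁ − M₂| / SD_pooled = |20.0 − 14.9| / 9.4 = 5.1 / 9.4 = 0.543.
For two independent groups with equal n: n = 2·((z_{α} + z_β) / d)².
z_{α} + z_β = 2.054 + 0.674 = 2.728.
n = 2 × (2.728 / 0.543)² = 2 × 5.024² = 2 × 25.24 = 50.5.
Round up to the next whole participant.

n = 51 per group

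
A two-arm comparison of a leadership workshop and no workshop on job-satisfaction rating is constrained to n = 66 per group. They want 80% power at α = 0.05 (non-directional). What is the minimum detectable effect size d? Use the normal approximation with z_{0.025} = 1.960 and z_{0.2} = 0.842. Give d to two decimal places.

For two independent groups of n = 66 each: d_min = (z_{α/2} + z_β)·√(2/n).
z-sum = 1.960 + 0.842 = 2.802.
d_min = 2.802 × √(2/66) = 2.802 × 0.1741 = 0.488.

d_min ≈ 0.49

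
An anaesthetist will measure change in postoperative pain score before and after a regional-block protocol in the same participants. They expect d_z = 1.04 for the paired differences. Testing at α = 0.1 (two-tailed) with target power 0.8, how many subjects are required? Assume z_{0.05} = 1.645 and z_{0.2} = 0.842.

n = 6 pairs

For a paired (one-sample on differences) test: n = ((z_{α/2} + z_β) / d)².
z_{α/2} + z_β = 1.645 + 0.842 = 2.487.
n = (2.487 / 1.04)² = 2.391² = 5.72.
Round up.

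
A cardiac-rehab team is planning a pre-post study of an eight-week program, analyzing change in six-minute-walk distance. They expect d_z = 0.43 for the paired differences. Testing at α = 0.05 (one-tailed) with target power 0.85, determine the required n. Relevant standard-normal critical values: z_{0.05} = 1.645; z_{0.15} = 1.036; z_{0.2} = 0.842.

For a paired (one-sample on differences) test: n = ((z_{α} + z_β) / d)².
z_{α} + z_β = 1.645 + 1.036 = 2.681.
n = (2.681 / 0.43)² = 6.235² = 38.87.
Round up.

n = 39 pairs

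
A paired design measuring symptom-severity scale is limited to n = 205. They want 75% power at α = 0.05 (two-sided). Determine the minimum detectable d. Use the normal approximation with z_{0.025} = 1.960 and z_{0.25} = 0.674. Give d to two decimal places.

d_min ≈ 0.18

For a single sample (or paired design) of n = 205: d_min = (z_{α/2} + z_β)/√n.
z-sum = 1.960 + 0.674 = 2.634.
d_min = 2.634 / √205 = 2.634 / 14.318 = 0.184.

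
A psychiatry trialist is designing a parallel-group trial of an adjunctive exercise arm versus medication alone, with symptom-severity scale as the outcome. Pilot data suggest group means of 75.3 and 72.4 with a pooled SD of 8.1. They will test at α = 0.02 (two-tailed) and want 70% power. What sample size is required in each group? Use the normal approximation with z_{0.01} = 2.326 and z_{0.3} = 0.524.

n = 127 per group

Cohen's d = |M₁ − M₂| / SD_pooled = |75.3 − 72.4| / 8.1 = 2.9 / 8.1 = 0.358.
For two independent groups with equal n: n = 2·((z_{α/2} + z_β) / d)².
z_{α/2} + z_β = 2.326 + 0.524 = 2.850.
n = 2 × (2.850 / 0.358)² = 2 × 7.961² = 2 × 63.38 = 126.8.
Round up to the next whole participant.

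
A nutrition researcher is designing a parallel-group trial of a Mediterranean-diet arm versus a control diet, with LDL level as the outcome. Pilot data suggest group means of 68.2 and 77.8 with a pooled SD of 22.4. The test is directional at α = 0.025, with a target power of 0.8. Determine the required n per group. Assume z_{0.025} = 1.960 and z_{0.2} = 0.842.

n = 86 per group

Cohen's d = |M₁ − M₂| / SD_pooled = |68.2 − 77.8| / 22.4 = 9.6 / 22.4 = 0.429.
For two independent groups with equal n: n = 2·((z_{α} + z_β) / d)².
z_{α} + z_β = 1.960 + 0.842 = 2.802.
n = 2 × (2.802 / 0.429)² = 2 × 6.531² = 2 × 42.66 = 85.3.
Round up to the next whole participant.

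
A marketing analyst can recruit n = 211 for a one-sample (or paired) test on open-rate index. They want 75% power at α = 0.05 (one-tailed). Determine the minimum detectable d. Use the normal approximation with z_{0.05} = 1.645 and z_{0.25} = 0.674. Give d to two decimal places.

d_min ≈ 0.16

For a single sample (or paired design) of n = 211: d_min = (z_{α} + z_β)/√n.
z-sum = 1.645 + 0.674 = 2.319.
d_min = 2.319 / √211 = 2.319 / 14.526 = 0.160.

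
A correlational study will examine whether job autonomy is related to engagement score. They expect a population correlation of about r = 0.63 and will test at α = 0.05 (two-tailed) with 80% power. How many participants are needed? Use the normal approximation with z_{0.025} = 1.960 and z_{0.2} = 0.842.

Fisher's z: C = ½·ln((1+r)/(1−r)) = ½·ln(4.4054) = 0.7414.
n = ((z_{α/2} + z_β)/C)² + 3.
(1.960 + 0.842) / 0.7414 = 2.802 / 0.7414 = 3.779.
n = 3.779² + 3 = 14.28 + 3 = 17.3.
Round up.

n = 18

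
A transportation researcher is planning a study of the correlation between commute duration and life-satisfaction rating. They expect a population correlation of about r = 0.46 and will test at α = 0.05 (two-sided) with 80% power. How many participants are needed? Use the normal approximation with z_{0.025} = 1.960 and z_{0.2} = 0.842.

n = 35

Fisher's z: C = ½·ln((1+r)/(1−r)) = ½·ln(2.7037) = 0.4973.
n = ((z_{α/2} + z_β)/C)² + 3.
(1.960 + 0.842) / 0.4973 = 2.802 / 0.4973 = 5.634.
n = 5.634² + 3 = 31.75 + 3 = 34.7.
Round up.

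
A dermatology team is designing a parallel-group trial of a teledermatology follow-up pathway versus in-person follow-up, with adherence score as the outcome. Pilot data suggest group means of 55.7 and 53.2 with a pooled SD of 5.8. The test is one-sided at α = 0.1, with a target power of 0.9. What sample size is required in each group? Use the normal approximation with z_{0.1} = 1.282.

n = 71 per group

Cohen's d = |M₁ − M₂| / SD_pooled = |55.7 − 53.2| / 5.8 = 2.5 / 5.8 = 0.431.
For two independent groups with equal n: n = 2·((z_{α} + z_β) / d)².
z_{α} + z_β = 1.282 + 1.282 = 2.564.
n = 2 × (2.564 / 0.431)² = 2 × 5.949² = 2 × 35.39 = 70.8.
Round up to the next whole participant.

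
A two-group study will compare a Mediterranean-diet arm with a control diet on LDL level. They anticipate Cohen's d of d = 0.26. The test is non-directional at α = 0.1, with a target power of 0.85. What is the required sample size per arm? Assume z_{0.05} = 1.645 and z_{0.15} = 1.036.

For two independent groups with equal n: n = 2·((z_{α/2} + z_β) / d)².
z_{α/2} + z_β = 1.645 + 1.036 = 2.681.
n = 2 × (2.681 / 0.26)² = 2 × 10.312² = 2 × 106.33 = 212.7.
Round up to the next whole participant.

n = 213 per group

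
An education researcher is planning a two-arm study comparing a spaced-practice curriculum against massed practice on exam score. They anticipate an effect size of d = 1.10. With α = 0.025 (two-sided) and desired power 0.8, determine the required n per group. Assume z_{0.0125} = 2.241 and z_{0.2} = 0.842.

For two independent groups with equal n: n = 2·((z_{α/2} + z_β) / d)².
z_{α/2} + z_β = 2.241 + 0.842 = 3.083.
n = 2 × (3.083 / 1.10)² = 2 × 2.803² = 2 × 7.86 = 15.7.
Round up to the next whole participant.

n = 16 per group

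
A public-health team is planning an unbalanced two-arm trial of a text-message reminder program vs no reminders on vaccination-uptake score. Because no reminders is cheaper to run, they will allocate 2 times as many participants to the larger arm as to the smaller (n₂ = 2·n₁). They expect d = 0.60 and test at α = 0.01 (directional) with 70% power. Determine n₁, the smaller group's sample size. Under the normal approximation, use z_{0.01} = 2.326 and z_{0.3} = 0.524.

With allocation ratio k = n₂/n₁ = 2, Var(x̄₁−x̄₂) = σ²(1/n₁ + 1/(k·n₁)) = σ²·(k+1)/(k·n₁).
So n₁ = (1 + 1/k)·((z_{α} + z_β)/d)² = 1.500 × (2.850/0.60)².
n₁ = 1.500 × 22.56 = 33.8.
Round up: n₁ = 34, giving n₂ = 2 × 34 = 68.

n₁ = 34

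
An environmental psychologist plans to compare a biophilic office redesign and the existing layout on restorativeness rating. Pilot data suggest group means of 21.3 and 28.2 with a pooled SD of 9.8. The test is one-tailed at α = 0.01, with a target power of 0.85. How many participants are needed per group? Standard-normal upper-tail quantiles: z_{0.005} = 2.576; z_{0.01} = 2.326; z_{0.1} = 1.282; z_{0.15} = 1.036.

Cohen's d = |M₁ − M₂| / SD_pooled = |21.3 − 28.2| / 9.8 = 6.9 / 9.8 = 0.704.
For two independent groups with equal n: n = 2·((z_{α} + z_β) / d)².
z_{α} + z_β = 2.326 + 1.036 = 3.362.
n = 2 × (3.362 / 0.704)² = 2 × 4.776² = 2 × 22.81 = 45.6.
Round up to the next whole participant.

n = 46 per group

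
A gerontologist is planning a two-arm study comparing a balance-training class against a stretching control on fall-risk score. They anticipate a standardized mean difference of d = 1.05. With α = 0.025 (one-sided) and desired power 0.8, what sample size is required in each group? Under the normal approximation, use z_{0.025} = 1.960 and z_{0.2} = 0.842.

n = 15 per group

For two independent groups with equal n: n = 2·((z_{α} + z_β) / d)².
z_{α} + z_β = 1.960 + 0.842 = 2.802.
n = 2 × (2.802 / 1.05)² = 2 × 2.669² = 2 × 7.12 = 14.2.
Round up to the next whole participant.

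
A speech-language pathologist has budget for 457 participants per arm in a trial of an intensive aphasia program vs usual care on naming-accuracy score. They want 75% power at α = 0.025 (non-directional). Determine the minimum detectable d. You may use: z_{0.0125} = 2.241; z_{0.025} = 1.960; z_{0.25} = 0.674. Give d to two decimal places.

For two independent groups of n = 457 each: d_min = (z_{α/2} + z_β)·√(2/n).
z-sum = 2.241 + 0.674 = 2.915.
d_min = 2.915 × √(2/457) = 2.915 × 0.0662 = 0.193.

d_min ≈ 0.19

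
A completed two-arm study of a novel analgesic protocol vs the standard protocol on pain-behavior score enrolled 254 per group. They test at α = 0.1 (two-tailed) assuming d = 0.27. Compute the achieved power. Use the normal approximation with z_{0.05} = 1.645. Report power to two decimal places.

For two equal groups, power = Φ(d·√(n/2) − z_{α/2}).
d·√(n/2) = 0.27 × √(254/2) = 0.27 × 11.269 = 3.043.
z_β = 3.043 − 1.645 = 1.398.
Power = Φ(1.398) = 0.919.

power ≈ 0.92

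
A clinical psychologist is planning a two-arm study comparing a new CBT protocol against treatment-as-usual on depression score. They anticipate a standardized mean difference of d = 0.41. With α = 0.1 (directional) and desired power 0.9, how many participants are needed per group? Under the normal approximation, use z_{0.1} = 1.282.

For two independent groups with equal n: n = 2·((z_{α} + z_β) / d)².
z_{α} + z_β = 1.282 + 1.282 = 2.564.
n = 2 × (2.564 / 0.41)² = 2 × 6.254² = 2 × 39.11 = 78.2.
Round up to the next whole participant.

n = 79 per group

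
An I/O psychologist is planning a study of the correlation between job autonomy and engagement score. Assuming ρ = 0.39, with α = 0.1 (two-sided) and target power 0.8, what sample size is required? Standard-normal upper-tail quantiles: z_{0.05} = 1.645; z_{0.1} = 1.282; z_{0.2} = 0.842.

n = 40

Fisher's z: C = ½·ln((1+r)/(1−r)) = ½·ln(2.2787) = 0.4118.
n = ((z_{α/2} + z_β)/C)² + 3.
(1.645 + 0.842) / 0.4118 = 2.487 / 0.4118 = 6.039.
n = 6.039² + 3 = 36.47 + 3 = 39.5.
Round up.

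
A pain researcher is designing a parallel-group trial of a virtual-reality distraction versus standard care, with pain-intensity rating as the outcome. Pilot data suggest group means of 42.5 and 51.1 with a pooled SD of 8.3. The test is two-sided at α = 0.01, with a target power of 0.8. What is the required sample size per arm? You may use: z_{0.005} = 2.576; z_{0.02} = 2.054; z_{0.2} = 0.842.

n = 22 per group

Cohen's d = |M₁ − M₂| / SD_pooled = |42.5 − 51.1| / 8.3 = 8.6 / 8.3 = 1.036.
For two independent groups with equal n: n = 2·((z_{α/2} + z_β) / d)².
z_{α/2} + z_β = 2.576 + 0.842 = 3.418.
n = 2 × (3.418 / 1.036)² = 2 × 3.299² = 2 × 10.88 = 21.8.
Round up to the next whole participant.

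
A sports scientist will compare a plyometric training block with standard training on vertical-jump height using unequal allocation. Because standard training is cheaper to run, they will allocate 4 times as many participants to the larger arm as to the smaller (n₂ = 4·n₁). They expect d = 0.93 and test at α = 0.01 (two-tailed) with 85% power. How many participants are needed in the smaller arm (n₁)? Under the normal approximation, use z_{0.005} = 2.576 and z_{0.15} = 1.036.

n₁ = 19

With allocation ratio k = n₂/n₁ = 4, Var(x̄₁−x̄₂) = σ²(1/n₁ + 1/(k·n₁)) = σ²·(k+1)/(k·n₁).
So n₁ = (1 + 1/k)·((z_{α/2} + z_β)/d)² = 1.250 × (3.612/0.93)².
n₁ = 1.250 × 15.08 = 18.9.
Round up: n₁ = 19, giving n₂ = 4 × 19 = 76.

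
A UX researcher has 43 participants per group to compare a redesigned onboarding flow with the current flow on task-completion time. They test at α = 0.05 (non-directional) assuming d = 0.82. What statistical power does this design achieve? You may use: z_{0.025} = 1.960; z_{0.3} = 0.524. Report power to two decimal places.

For two equal groups, power = Φ(d·√(n/2) − z_{α/2}).
d·√(n/2) = 0.82 × √(43/2) = 0.82 × 4.637 = 3.802.
z_β = 3.802 − 1.960 = 1.842.
Power = Φ(1.842) = 0.967.

power ≈ 0.97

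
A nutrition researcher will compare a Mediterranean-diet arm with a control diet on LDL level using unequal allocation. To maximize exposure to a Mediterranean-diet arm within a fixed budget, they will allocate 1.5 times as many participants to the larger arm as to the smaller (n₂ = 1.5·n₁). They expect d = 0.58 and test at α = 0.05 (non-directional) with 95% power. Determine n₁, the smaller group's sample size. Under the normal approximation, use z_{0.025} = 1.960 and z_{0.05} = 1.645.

n₁ = 65

With allocation ratio k = n₂/n₁ = 1.5, Var(x̄₁−x̄₂) = σ²(1/n₁ + 1/(k·n₁)) = σ²·(k+1)/(k·n₁).
So n₁ = (1 + 1/k)·((z_{α/2} + z_β)/d)² = 1.667 × (3.605/0.58)².
n₁ = 1.667 × 38.63 = 64.4.
Round up: n₁ = 65, giving n₂ = ⌈1.5 × 65⌉ = ⌈97.5⌉ = 98.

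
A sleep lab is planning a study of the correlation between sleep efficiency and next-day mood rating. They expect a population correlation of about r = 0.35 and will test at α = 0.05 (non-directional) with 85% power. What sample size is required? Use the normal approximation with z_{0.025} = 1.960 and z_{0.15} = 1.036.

n = 71

Fisher's z: C = ½·ln((1+r)/(1−r)) = ½·ln(2.0769) = 0.3654.
n = ((z_{α/2} + z_β)/C)² + 3.
(1.960 + 1.036) / 0.3654 = 2.996 / 0.3654 = 8.199.
n = 8.199² + 3 = 67.23 + 3 = 70.2.
Round up.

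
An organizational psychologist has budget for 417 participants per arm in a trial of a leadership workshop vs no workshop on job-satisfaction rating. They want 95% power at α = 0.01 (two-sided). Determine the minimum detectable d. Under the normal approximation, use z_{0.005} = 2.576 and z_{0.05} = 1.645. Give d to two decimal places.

d_min ≈ 0.29

For two independent groups of n = 417 each: d_min = (z_{α/2} + z_β)·√(2/n).
z-sum = 2.576 + 1.645 = 4.221.
d_min = 4.221 × √(2/417) = 4.221 × 0.0693 = 0.292.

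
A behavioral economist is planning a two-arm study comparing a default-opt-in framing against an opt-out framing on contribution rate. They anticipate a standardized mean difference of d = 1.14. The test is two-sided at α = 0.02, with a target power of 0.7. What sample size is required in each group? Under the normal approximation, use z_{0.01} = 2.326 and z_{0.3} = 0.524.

For two independent groups with equal n: n = 2·((z_{α/2} + z_β) / d)².
z_{α/2} + z_β = 2.326 + 0.524 = 2.850.
n = 2 × (2.850 / 1.14)² = 2 × 2.500² = 2 × 6.25 = 12.5.
Round up to the next whole participant.

n = 13 per group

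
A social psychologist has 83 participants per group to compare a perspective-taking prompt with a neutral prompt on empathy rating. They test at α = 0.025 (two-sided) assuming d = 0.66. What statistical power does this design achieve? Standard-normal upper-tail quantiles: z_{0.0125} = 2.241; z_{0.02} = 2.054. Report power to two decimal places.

power ≈ 0.98

For two equal groups, power = Φ(d·√(n/2) − z_{α/2}).
d·√(n/2) = 0.66 × √(83/2) = 0.66 × 6.442 = 4.252.
z_β = 4.252 − 2.241 = 2.011.
Power = Φ(2.011) = 0.978.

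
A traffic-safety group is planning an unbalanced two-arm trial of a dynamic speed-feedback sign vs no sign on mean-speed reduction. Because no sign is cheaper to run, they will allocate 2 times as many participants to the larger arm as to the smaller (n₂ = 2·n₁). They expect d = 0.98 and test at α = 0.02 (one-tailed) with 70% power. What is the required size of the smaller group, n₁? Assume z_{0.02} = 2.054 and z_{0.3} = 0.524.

n₁ = 11

With allocation ratio k = n₂/n₁ = 2, Var(x̄₁−x̄₂) = σ²(1/n₁ + 1/(k·n₁)) = σ²·(k+1)/(k·n₁).
So n₁ = (1 + 1/k)·((z_{α} + z_β)/d)² = 1.500 × (2.578/0.98)².
n₁ = 1.500 × 6.92 = 10.4.
Round up: n₁ = 11, giving n₂ = 2 × 11 = 22.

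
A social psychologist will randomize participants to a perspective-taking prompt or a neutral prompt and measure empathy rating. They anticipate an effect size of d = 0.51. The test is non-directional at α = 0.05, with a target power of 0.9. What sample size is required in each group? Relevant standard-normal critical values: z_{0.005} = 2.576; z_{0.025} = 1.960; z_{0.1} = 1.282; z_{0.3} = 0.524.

For two independent groups with equal n: n = 2·((z_{α/2} + z_β) / d)².
z_{α/2} + z_β = 1.960 + 1.282 = 3.242.
n = 2 × (3.242 / 0.51)² = 2 × 6.357² = 2 × 40.41 = 80.8.
Round up to the next whole participant.

n = 81 per group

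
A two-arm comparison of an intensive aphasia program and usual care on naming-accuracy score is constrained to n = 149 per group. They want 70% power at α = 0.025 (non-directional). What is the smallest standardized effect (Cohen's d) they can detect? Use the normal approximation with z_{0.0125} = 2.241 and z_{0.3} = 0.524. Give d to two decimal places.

For two independent groups of n = 149 each: d_min = (z_{α/2} + z_β)·√(2/n).
z-sum = 2.241 + 0.524 = 2.765.
d_min = 2.765 × √(2/149) = 2.765 × 0.1159 = 0.320.

d_min ≈ 0.32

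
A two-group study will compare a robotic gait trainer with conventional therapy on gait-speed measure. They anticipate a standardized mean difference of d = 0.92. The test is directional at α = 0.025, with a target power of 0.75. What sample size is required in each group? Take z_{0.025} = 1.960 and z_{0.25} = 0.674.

n = 17 per group

For two independent groups with equal n: n = 2·((z_{α} + z_β) / d)².
z_{α} + z_β = 1.960 + 0.674 = 2.634.
n = 2 × (2.634 / 0.92)² = 2 × 2.863² = 2 × 8.20 = 16.4.
Round up to the next whole participant.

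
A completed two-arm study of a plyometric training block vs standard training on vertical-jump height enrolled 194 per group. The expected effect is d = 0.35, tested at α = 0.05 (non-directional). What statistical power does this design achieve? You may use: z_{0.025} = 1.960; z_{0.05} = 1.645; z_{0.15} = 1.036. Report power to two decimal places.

power ≈ 0.93

For two equal groups, power = Φ(d·√(n/2) − z_{α/2}).
d·√(n/2) = 0.35 × √(194/2) = 0.35 × 9.849 = 3.447.
z_β = 3.447 − 1.960 = 1.487.
Power = Φ(1.487) = 0.932.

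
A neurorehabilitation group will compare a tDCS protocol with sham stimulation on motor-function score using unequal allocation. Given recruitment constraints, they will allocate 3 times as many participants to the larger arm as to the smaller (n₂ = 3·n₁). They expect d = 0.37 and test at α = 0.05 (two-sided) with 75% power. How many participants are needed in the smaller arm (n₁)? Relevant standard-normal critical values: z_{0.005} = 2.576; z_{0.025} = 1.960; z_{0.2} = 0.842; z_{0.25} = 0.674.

With allocation ratio k = n₂/n₁ = 3, Var(x̄₁−x̄₂) = σ²(1/n₁ + 1/(k·n₁)) = σ²·(k+1)/(k·n₁).
So n₁ = (1 + 1/k)·((z_{α/2} + z_β)/d)² = 1.333 × (2.634/0.37)².
n₁ = 1.333 × 50.68 = 67.6.
Round up: n₁ = 68, giving n₂ = 3 × 68 = 204.

n₁ = 68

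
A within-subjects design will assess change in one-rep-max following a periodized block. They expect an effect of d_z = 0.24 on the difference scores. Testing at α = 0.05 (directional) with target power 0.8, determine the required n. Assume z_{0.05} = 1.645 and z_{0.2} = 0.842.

For a paired (one-sample on differences) test: n = ((z_{α} + z_β) / d)².
z_{α} + z_β = 1.645 + 0.842 = 2.487.
n = (2.487 / 0.24)² = 10.363² = 107.38.
Round up.

n = 108 pairs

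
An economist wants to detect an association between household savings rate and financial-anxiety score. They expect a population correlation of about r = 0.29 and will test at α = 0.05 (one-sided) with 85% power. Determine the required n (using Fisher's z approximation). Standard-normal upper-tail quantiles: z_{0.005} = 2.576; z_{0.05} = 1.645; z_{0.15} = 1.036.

n = 84

Fisher's z: C = ½·ln((1+r)/(1−r)) = ½·ln(1.8169) = 0.2986.
n = ((z_{α} + z_β)/C)² + 3.
(1.645 + 1.036) / 0.2986 = 2.681 / 0.2986 = 8.979.
n = 8.979² + 3 = 80.61 + 3 = 83.6.
Round up.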